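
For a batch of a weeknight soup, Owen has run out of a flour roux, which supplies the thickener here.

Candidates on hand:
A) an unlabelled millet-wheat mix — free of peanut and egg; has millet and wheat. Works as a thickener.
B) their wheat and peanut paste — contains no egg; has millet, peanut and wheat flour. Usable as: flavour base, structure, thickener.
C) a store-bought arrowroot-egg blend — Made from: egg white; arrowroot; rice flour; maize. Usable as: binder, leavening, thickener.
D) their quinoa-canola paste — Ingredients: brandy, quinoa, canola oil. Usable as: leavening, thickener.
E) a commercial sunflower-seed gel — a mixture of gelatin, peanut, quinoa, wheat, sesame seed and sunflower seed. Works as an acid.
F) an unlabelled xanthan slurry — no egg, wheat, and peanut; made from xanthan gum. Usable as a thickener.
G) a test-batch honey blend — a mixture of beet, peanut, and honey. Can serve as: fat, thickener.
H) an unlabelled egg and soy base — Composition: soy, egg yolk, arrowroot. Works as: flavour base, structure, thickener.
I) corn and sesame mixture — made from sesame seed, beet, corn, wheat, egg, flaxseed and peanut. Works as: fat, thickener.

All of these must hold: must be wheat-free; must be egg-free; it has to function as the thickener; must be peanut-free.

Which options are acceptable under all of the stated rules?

D, F

A: has wheat, so not wheat-free — no
B: has wheat flour, so not wheat-free; has peanut, so not peanut-free — out
C: has egg white, so not egg-free — no
D: all constraints satisfied — OK
E: not usable as a thickener; has wheat, so not wheat-free (and 1 more) — no
F: works as a thickener, no egg, no wheat — valid
G: has peanut, so not peanut-free — no
H: has egg yolk, so not egg-free — out
I: has wheat, so not wheat-free; has peanut, so not peanut-free (and 1 more) — reject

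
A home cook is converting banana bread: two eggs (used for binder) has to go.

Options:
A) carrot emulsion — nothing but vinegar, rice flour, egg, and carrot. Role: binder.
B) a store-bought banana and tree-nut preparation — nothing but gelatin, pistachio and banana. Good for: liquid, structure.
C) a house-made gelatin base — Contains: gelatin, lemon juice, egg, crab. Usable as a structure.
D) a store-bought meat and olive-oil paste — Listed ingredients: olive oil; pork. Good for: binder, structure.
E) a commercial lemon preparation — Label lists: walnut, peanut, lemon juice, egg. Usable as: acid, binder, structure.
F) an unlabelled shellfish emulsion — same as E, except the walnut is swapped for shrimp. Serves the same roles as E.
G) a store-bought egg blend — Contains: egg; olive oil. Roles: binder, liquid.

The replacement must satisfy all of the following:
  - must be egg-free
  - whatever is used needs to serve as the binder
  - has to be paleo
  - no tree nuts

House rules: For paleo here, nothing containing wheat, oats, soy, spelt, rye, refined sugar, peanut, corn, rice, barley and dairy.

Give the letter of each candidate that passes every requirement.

D

A: has rice flour, so not paleo; has egg, so not egg-free — reject
B: not usable as a binder; has pistachio, so not tree-nut-free — out
C: not usable as a binder; has egg, so not egg-free — no
D: every rule checks out — valid
E: has peanut, so not paleo; has walnut, so not tree-nut-free (and 1 more) — out
F: has peanut, so not paleo; has egg, so not egg-free — no
G: has egg, so not egg-free — reject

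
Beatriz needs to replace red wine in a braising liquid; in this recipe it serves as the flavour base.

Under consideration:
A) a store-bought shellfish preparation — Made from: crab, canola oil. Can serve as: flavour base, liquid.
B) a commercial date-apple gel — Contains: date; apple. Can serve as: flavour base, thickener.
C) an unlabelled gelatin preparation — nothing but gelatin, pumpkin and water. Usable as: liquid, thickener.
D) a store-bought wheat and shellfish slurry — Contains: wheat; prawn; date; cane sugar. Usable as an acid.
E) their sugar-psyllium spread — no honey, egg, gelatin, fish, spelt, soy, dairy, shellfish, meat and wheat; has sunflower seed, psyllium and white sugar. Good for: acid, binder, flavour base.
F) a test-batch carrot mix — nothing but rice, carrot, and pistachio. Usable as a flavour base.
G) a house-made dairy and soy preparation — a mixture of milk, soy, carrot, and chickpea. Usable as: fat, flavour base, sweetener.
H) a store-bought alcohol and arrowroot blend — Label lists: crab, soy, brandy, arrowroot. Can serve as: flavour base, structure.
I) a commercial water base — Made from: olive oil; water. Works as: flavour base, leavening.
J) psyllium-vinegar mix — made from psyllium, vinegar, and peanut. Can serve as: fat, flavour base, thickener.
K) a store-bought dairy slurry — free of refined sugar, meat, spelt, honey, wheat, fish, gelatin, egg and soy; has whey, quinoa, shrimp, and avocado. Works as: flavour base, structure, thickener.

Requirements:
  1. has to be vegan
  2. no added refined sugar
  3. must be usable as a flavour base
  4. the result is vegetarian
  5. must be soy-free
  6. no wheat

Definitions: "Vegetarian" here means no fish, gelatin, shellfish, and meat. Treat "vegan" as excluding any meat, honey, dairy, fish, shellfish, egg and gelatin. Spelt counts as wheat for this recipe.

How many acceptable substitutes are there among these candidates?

4

A: has crab, so not vegetarian; has crab, so not vegan — reject
B: only date and apple; none excluded — keep
C: not usable as a flavour base; has gelatin, so not vegetarian (and 1 more) — no
D: not usable as a flavour base; has prawn, so not vegetarian (and 3 more) — reject
E: has white sugar, so not no-added-sugar — no
F: only rice, pistachio, and carrot; none excluded — keep
G: has milk, so not vegan; has soy, so not soy-free — no
H: has crab, so not vegetarian; has crab, so not vegan (and 1 more) — out
I: only olive oil and water; none excluded — keep
J: works as a flavour base, wheat-free, no refined sugar — valid
K: has shrimp, so not vegetarian; has whey, so not vegan — reject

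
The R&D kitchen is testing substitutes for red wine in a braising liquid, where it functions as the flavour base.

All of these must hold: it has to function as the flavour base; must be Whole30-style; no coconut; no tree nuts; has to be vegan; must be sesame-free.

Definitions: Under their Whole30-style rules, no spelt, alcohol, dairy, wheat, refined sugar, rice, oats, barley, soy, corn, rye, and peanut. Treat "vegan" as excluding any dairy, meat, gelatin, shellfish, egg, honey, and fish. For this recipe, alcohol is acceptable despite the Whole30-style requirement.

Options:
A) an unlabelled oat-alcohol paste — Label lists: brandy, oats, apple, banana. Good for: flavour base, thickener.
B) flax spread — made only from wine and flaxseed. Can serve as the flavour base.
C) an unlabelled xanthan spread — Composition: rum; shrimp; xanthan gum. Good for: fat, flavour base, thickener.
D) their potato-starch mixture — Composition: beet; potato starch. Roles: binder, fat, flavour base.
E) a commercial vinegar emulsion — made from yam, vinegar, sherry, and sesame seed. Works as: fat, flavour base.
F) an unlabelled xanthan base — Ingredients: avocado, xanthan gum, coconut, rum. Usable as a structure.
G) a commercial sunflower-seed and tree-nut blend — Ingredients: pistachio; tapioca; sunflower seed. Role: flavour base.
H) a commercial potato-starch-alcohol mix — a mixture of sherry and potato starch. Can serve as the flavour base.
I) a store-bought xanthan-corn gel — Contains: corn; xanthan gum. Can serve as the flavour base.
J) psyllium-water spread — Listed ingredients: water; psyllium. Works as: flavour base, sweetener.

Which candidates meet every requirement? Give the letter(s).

A: has oats, so not Whole30-style — out
B: alcohol is permitted under the Whole30-style carve-out; nothing else excluded — keep
C: has shrimp, so not vegan — reject
D: only beet and potato starch; none excluded — OK
E: has sesame seed, so not sesame-free — reject
F: not usable as a flavour base; has coconut, so not coconut-free — out
G: has pistachio, so not tree-nut-free — out
H: alcohol is permitted under the Whole30-style carve-out; nothing else excluded — keep
I: has corn, so not Whole30-style — no
J: nothing on the exclusion list — OK

B, D, H, J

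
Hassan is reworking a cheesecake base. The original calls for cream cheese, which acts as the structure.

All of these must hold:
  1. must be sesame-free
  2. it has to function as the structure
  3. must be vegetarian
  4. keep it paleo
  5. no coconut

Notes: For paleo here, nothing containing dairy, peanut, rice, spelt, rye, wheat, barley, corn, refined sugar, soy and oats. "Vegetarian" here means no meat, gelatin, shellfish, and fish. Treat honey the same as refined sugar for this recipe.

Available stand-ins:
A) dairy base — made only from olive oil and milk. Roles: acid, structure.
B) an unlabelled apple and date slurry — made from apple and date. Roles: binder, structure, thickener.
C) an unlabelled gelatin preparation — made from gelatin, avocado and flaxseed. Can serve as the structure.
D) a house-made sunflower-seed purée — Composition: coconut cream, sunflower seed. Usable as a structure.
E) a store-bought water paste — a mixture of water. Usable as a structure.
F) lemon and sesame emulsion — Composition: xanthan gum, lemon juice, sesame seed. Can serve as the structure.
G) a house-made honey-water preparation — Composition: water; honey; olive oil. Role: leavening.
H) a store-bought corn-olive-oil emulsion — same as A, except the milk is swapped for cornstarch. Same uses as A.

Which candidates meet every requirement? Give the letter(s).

B, E

A: has milk, so not paleo — no
B: nothing on the exclusion list — keep
C: has gelatin, so not vegetarian — out
D: has coconut cream, so not coconut-free — reject
E: only water; none excluded — valid
F: has sesame seed, so not sesame-free — reject
G: not usable as a structure; has honey, so not paleo — out
H: has cornstarch, so not paleo — no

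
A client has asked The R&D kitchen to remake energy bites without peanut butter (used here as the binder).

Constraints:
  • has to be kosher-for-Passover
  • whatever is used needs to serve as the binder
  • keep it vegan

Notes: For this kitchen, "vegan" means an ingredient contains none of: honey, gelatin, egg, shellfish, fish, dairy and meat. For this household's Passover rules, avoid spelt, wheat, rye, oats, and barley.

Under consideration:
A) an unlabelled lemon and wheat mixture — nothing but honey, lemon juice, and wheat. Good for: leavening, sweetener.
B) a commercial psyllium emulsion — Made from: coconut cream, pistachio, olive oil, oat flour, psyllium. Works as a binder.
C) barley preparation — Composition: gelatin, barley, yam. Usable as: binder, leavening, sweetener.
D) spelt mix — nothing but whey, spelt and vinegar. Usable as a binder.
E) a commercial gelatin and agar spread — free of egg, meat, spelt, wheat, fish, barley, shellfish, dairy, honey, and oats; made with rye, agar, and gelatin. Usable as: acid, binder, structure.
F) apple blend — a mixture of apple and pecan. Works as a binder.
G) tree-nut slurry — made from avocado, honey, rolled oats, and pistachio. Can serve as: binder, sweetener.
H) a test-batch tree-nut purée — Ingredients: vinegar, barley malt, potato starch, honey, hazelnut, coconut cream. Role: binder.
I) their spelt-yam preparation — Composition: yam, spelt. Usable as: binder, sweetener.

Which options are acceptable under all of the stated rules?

F

A: not usable as a binder; has honey, so not vegan (and 1 more) — out
B: has oat flour, so not kosher-for-Passover — out
C: has gelatin, so not vegan; has barley, so not kosher-for-Passover — reject
D: has whey, so not vegan; has spelt, so not kosher-for-Passover — no
E: has gelatin, so not vegan; has rye, so not kosher-for-Passover — no
F: works as a binder, vegan, kosher-for-Passover — keep
G: has honey, so not vegan; has rolled oats, so not kosher-for-Passover — out
H: has honey, so not vegan; has barley malt, so not kosher-for-Passover — reject
I: has spelt, so not kosher-for-Passover — no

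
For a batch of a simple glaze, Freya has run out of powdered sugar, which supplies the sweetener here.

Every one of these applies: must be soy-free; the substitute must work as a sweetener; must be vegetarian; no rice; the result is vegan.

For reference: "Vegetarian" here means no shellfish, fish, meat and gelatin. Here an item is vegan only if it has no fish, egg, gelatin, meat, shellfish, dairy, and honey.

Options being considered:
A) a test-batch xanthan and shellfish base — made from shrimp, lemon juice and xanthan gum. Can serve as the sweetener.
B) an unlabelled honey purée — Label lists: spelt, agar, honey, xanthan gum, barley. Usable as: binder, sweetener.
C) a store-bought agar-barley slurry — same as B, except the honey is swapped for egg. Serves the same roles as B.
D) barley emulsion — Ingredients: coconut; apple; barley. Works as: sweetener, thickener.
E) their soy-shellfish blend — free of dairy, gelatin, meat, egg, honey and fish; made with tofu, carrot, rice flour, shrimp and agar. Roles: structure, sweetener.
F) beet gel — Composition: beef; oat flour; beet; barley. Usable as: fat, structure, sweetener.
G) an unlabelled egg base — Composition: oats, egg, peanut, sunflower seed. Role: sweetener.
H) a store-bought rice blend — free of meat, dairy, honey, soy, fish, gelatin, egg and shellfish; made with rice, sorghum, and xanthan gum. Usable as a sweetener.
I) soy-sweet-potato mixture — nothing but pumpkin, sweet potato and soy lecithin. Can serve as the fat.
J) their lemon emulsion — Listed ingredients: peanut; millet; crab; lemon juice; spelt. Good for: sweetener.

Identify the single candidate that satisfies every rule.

A: has shrimp, so not vegetarian; has shrimp, so not vegan — out
B: has honey, so not vegan — reject
C: has egg, so not vegan — no
D: vegetarian, no soy — keep
E: has shrimp, so not vegetarian; has shrimp, so not vegan (and 2 more) — reject
F: has beef, so not vegetarian; has beef, so not vegan — no
G: has egg, so not vegan — no
H: has rice, so not rice-free — no
I: not usable as a sweetener; has soy lecithin, so not soy-free — reject
J: has crab, so not vegetarian; has crab, so not vegan — reject

D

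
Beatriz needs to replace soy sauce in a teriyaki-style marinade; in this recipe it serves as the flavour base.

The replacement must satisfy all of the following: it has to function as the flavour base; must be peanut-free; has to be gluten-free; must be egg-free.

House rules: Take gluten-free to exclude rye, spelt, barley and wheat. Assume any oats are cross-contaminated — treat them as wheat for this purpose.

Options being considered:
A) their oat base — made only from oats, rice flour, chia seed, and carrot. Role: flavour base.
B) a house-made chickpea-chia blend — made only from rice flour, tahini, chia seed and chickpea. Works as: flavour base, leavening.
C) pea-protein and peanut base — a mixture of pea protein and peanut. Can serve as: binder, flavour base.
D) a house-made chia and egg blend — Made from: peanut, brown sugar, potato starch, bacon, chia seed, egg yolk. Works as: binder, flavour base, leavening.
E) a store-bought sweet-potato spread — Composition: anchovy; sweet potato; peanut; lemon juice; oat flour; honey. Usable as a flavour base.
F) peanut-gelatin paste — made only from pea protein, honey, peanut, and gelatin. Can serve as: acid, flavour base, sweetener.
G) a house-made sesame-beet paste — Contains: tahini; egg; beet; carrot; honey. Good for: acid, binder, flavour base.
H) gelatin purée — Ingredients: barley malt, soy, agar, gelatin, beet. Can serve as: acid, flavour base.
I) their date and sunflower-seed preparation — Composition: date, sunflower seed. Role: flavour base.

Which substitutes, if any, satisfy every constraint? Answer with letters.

A: has oats, so not gluten-free — no
B: all constraints satisfied — keep
C: has peanut, so not peanut-free — no
D: has peanut, so not peanut-free; has egg yolk, so not egg-free — no
E: has oat flour, so not gluten-free; has peanut, so not peanut-free — no
F: has peanut, so not peanut-free — out
G: has egg, so not egg-free — out
H: has barley malt, so not gluten-free — out
I: every rule checks out — OK

B, I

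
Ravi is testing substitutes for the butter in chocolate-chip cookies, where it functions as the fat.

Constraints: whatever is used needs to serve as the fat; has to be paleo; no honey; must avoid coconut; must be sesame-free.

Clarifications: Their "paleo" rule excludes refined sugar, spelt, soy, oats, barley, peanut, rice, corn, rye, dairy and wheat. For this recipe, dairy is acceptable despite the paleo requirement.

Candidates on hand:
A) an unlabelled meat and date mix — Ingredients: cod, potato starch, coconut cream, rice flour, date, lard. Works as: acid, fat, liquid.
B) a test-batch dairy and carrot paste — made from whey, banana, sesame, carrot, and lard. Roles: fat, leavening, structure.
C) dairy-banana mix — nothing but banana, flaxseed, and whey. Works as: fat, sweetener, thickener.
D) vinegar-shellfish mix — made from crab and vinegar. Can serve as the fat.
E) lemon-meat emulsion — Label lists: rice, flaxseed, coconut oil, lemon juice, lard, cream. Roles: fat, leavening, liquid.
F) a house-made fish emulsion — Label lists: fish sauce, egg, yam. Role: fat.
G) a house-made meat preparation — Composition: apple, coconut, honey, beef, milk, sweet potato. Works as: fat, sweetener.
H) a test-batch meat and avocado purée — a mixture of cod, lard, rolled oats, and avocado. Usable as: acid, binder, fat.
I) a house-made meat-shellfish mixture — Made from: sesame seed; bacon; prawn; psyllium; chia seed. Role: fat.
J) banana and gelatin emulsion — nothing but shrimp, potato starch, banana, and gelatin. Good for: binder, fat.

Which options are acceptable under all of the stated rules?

A: has rice flour, so not paleo; has coconut cream, so not coconut-free — out
B: has sesame, so not sesame-free — reject
C: dairy is permitted under the paleo carve-out; nothing else excluded — valid
D: no honey, no sesame — valid
E: has rice, so not paleo; has coconut oil, so not coconut-free — out
F: only egg, fish sauce and yam; none excluded — keep
G: has coconut, so not coconut-free; has honey, so not honey-free — out
H: has rolled oats, so not paleo — no
I: has sesame seed, so not sesame-free — out
J: gelatin and shrimp etc. — none of it excluded — OK

C, D, F, J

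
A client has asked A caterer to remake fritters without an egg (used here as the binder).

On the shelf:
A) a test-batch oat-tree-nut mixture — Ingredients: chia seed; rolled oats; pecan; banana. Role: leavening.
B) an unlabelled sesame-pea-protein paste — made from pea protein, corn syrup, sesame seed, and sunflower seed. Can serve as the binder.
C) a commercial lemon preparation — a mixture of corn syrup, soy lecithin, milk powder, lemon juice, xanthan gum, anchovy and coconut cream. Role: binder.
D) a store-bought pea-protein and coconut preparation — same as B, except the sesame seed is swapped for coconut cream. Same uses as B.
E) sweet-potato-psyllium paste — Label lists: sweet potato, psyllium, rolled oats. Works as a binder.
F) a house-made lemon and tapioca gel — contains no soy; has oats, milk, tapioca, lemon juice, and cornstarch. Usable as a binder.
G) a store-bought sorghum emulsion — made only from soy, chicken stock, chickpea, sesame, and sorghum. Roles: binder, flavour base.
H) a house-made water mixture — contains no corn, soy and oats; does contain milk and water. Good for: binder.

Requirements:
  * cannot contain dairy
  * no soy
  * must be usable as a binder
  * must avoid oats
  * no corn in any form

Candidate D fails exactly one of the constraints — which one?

usable as a binder: satisfied
oat-free: satisfied
corn-free: has corn syrup — fails
soy-free: satisfied
dairy-free: satisfied

corn-free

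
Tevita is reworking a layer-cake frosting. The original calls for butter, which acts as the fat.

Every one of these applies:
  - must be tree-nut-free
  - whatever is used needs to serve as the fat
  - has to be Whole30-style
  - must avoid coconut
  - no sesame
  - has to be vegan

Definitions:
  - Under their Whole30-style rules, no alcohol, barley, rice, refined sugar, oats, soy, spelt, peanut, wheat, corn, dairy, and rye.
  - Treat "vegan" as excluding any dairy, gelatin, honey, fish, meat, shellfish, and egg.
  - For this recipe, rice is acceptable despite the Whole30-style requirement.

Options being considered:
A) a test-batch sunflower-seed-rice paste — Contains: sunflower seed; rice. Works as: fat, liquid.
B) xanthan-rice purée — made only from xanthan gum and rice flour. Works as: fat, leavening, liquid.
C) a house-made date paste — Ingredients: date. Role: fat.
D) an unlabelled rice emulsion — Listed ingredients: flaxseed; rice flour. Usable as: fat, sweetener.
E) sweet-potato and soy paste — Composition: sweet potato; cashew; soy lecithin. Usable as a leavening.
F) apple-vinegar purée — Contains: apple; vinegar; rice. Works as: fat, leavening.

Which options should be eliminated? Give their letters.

E

A: rice is permitted under the Whole30-style carve-out; nothing else excluded — keep
B: rice is permitted under the Whole30-style carve-out; nothing else excluded — valid
C: no coconut, no tree nuts — keep
D: rice is permitted under the Whole30-style carve-out; nothing else excluded — keep
E: not usable as a fat; has soy lecithin, so not Whole30-style (and 1 more) — no
F: rice is permitted under the Whole30-style carve-out; nothing else excluded — keep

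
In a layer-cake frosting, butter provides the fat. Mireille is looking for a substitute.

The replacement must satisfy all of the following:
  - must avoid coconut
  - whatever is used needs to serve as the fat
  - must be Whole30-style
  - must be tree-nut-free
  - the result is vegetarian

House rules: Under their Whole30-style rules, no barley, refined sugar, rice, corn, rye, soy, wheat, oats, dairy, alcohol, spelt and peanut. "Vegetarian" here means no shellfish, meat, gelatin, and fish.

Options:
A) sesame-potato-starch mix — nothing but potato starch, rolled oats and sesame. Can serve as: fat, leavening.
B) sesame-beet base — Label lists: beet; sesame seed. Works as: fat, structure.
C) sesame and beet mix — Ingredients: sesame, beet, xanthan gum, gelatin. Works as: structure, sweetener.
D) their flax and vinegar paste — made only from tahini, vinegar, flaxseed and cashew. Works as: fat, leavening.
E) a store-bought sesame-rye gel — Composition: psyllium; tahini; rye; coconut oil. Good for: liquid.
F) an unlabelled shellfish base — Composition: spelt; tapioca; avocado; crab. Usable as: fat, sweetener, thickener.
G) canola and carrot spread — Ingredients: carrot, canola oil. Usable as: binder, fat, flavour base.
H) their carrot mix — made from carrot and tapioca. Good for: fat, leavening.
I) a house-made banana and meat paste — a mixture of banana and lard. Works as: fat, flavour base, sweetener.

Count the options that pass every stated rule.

A: has rolled oats, so not Whole30-style — out
B: only sesame seed and beet; none excluded — valid
C: not usable as a fat; has gelatin, so not vegetarian — reject
D: has cashew, so not tree-nut-free — out
E: not usable as a fat; has rye, so not Whole30-style (and 1 more) — reject
F: has spelt, so not Whole30-style; has crab, so not vegetarian — no
G: every rule checks out — valid
H: nothing on the exclusion list — OK
I: has lard, so not vegetarian — no

3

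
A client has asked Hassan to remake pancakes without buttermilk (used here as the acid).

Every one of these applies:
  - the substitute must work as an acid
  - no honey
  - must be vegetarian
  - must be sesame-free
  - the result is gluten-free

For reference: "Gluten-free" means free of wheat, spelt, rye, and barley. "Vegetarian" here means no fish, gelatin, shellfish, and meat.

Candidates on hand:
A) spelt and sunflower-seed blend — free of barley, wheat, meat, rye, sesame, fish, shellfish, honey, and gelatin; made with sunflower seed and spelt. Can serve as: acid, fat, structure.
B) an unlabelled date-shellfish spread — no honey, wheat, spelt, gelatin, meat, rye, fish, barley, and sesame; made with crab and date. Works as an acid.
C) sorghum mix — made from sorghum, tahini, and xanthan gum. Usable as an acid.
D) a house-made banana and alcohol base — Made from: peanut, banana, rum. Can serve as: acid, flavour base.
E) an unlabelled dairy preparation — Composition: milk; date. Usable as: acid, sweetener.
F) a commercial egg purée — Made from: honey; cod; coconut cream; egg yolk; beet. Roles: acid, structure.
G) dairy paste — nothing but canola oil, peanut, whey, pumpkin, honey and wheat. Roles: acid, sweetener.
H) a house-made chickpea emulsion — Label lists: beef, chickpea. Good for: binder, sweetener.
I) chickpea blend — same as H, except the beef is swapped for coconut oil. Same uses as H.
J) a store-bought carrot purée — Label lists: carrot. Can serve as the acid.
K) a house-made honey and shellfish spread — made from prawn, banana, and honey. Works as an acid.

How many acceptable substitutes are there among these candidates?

3

A: has spelt, so not gluten-free — out
B: has crab, so not vegetarian — no
C: has tahini, so not sesame-free — out
D: no honey, gluten-free — valid
E: works as an acid, no sesame, no honey — keep
F: has cod, so not vegetarian; has honey, so not honey-free — no
G: has wheat, so not gluten-free; has honey, so not honey-free — reject
H: not usable as an acid; has beef, so not vegetarian — reject
I: not usable as an acid — no
J: every rule checks out — OK
K: has prawn, so not vegetarian; has honey, so not honey-free — out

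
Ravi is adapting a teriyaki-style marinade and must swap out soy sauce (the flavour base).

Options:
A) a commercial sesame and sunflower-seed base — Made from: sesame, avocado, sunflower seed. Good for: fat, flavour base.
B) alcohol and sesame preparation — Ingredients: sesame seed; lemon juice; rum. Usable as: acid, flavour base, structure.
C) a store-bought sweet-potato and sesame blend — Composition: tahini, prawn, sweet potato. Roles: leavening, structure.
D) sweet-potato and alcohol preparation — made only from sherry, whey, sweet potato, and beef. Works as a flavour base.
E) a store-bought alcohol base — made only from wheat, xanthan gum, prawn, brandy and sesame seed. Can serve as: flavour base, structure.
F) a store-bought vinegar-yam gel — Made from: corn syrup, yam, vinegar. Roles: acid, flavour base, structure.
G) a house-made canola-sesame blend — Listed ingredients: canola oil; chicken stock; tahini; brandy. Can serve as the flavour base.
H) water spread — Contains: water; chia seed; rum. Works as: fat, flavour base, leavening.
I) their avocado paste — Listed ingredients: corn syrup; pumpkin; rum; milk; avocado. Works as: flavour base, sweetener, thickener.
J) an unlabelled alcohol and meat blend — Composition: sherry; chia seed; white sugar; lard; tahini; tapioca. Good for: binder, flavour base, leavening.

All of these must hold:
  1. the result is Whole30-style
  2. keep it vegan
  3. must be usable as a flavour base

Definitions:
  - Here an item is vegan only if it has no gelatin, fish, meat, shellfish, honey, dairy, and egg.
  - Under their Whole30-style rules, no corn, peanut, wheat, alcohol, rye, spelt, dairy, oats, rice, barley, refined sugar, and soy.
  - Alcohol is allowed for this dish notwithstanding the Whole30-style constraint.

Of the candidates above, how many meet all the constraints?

A: only sesame, sunflower seed and avocado; none excluded — keep
B: alcohol is permitted under the Whole30-style carve-out; nothing else excluded — keep
C: not usable as a flavour base; has prawn, so not vegan — reject
D: has whey, so not vegan; has whey, so not Whole30-style — no
E: has prawn, so not vegan; has wheat, so not Whole30-style — no
F: has corn syrup, so not Whole30-style — no
G: has chicken stock, so not vegan — out
H: alcohol is permitted under the Whole30-style carve-out; nothing else excluded — valid
I: has milk, so not vegan; has corn syrup, so not Whole30-style — out
J: has lard, so not vegan; has white sugar, so not Whole30-style — reject

3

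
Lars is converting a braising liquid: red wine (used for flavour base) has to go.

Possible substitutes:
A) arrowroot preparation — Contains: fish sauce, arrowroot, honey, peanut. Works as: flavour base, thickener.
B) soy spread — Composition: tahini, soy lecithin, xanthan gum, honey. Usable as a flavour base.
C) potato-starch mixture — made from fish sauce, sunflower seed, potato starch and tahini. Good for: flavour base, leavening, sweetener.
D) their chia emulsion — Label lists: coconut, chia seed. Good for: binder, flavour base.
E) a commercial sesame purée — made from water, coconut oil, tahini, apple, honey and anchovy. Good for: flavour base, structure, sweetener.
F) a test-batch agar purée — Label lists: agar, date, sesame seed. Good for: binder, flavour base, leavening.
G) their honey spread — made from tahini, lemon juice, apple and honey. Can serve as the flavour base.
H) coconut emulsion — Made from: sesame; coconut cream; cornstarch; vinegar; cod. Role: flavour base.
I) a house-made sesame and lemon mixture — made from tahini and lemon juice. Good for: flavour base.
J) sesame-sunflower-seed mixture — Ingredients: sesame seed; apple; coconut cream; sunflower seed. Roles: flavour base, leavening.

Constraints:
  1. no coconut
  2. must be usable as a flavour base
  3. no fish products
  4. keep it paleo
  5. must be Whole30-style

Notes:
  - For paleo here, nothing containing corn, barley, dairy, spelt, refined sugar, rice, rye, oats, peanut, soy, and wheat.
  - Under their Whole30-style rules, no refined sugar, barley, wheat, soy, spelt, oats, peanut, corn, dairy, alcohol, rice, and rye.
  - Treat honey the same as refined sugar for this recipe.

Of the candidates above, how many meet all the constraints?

A: has honey, so not paleo; has honey, so not Whole30-style (and 1 more) — out
B: has honey, so not paleo; has honey, so not Whole30-style — no
C: has fish sauce, so not fish-free — no
D: has coconut, so not coconut-free — out
E: has honey, so not paleo; has honey, so not Whole30-style (and 2 more) — reject
F: only sesame seed, date and agar; none excluded — keep
G: has honey, so not paleo; has honey, so not Whole30-style — no
H: has cornstarch, so not paleo; has cornstarch, so not Whole30-style (and 2 more) — reject
I: only tahini and lemon juice; none excluded — valid
J: has coconut cream, so not coconut-free — out

2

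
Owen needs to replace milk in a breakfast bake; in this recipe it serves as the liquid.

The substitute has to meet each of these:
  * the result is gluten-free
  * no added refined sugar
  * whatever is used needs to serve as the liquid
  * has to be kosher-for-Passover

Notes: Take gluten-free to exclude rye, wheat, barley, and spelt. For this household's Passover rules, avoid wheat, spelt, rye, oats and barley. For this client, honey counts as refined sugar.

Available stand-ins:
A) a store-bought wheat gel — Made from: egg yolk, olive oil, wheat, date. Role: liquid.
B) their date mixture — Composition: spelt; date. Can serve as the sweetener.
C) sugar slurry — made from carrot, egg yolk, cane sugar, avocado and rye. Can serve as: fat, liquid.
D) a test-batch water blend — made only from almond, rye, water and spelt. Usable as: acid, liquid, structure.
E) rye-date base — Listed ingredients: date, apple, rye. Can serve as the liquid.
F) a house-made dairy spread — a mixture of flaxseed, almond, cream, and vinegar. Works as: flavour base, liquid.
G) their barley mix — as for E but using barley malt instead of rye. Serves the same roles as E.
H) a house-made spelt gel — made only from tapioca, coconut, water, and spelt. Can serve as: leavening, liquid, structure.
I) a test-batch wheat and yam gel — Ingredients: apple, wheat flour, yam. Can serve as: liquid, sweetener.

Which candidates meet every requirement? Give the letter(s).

F

A: has wheat, so not gluten-free; has wheat, so not kosher-for-Passover — no
B: not usable as a liquid; has spelt, so not gluten-free (and 1 more) — out
C: has rye, so not gluten-free; has rye, so not kosher-for-Passover (and 1 more) — reject
D: has rye, so not gluten-free; has rye, so not kosher-for-Passover — reject
E: has rye, so not gluten-free; has rye, so not kosher-for-Passover — out
F: every rule checks out — OK
G: has barley malt, so not gluten-free; has barley malt, so not kosher-for-Passover — out
H: has spelt, so not gluten-free; has spelt, so not kosher-for-Passover — no
I: has wheat flour, so not gluten-free; has wheat flour, so not kosher-for-Passover — out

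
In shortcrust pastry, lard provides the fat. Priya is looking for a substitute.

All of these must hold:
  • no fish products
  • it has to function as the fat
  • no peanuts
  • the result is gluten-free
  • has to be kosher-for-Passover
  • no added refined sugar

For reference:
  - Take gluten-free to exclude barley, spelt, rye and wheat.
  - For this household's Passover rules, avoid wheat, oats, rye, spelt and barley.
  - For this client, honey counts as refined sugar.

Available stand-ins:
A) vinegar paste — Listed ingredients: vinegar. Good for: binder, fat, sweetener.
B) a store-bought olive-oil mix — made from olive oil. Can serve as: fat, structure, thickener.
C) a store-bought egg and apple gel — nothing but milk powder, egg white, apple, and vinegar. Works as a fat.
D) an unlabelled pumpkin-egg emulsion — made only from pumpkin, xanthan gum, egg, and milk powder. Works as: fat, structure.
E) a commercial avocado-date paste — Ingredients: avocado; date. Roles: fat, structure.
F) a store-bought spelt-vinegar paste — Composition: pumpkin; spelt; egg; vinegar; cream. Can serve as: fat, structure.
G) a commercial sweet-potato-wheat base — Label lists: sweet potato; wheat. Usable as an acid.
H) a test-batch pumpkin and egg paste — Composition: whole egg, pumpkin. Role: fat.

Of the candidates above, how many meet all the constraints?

A: no-added-sugar, no fish — OK
B: works as a fat, kosher-for-Passover, gluten-free — OK
C: kosher-for-Passover, gluten-free — valid
D: every rule checks out — OK
E: every rule checks out — OK
F: has spelt, so not gluten-free; has spelt, so not kosher-for-Passover — out
G: not usable as a fat; has wheat, so not gluten-free (and 1 more) — out
H: gluten-free, no peanut — valid

6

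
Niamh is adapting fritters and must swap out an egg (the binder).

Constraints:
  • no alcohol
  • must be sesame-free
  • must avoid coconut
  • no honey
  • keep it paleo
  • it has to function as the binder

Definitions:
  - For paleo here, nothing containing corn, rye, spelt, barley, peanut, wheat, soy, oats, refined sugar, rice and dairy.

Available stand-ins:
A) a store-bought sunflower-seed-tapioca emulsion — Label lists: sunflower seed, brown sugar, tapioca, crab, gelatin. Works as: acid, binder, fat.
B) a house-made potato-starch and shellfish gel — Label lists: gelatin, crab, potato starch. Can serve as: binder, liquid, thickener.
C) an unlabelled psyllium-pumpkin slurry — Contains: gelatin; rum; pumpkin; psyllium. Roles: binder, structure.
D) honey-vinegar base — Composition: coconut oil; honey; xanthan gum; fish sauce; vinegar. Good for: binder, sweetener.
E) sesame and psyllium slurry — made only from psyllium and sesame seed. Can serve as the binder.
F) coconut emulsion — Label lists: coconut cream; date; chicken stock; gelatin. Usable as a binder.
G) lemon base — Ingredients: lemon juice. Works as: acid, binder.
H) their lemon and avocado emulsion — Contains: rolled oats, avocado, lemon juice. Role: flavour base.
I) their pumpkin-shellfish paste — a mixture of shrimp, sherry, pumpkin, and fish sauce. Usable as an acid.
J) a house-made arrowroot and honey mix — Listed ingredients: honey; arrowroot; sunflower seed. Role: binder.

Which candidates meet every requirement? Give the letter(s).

B, G

A: has brown sugar, so not paleo — out
B: only gelatin, crab, and potato starch; none excluded — valid
C: has rum, so not alcohol-free — no
D: has honey, so not honey-free; has coconut oil, so not coconut-free — no
E: has sesame seed, so not sesame-free — reject
F: has coconut cream, so not coconut-free — reject
G: works as a binder, paleo, no sesame — valid
H: not usable as a binder; has rolled oats, so not paleo — reject
I: not usable as a binder; has sherry, so not alcohol-free — out
J: has honey, so not honey-free — reject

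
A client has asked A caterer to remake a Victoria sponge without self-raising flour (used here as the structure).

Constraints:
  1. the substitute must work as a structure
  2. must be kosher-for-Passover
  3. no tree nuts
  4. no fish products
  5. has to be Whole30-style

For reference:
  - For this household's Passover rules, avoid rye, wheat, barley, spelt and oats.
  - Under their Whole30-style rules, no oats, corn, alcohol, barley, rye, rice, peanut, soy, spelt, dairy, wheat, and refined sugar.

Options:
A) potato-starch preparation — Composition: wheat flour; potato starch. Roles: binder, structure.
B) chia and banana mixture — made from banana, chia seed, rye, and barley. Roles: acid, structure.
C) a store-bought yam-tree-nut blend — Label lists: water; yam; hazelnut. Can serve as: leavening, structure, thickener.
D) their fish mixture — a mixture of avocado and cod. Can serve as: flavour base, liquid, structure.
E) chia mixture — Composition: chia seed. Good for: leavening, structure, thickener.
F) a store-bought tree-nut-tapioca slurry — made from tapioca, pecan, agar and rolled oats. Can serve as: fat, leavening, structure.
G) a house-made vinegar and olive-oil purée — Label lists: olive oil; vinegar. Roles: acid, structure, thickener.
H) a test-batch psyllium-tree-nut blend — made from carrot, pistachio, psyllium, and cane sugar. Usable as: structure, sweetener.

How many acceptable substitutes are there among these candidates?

A: has wheat flour, so not kosher-for-Passover; has wheat flour, so not Whole30-style — no
B: has barley, so not kosher-for-Passover; has barley, so not Whole30-style — out
C: has hazelnut, so not tree-nut-free — no
D: has cod, so not fish-free — reject
E: every rule checks out — valid
F: has rolled oats, so not kosher-for-Passover; has rolled oats, so not Whole30-style (and 1 more) — out
G: kosher-for-Passover, no tree nuts — keep
H: has cane sugar, so not Whole30-style; has pistachio, so not tree-nut-free — no

2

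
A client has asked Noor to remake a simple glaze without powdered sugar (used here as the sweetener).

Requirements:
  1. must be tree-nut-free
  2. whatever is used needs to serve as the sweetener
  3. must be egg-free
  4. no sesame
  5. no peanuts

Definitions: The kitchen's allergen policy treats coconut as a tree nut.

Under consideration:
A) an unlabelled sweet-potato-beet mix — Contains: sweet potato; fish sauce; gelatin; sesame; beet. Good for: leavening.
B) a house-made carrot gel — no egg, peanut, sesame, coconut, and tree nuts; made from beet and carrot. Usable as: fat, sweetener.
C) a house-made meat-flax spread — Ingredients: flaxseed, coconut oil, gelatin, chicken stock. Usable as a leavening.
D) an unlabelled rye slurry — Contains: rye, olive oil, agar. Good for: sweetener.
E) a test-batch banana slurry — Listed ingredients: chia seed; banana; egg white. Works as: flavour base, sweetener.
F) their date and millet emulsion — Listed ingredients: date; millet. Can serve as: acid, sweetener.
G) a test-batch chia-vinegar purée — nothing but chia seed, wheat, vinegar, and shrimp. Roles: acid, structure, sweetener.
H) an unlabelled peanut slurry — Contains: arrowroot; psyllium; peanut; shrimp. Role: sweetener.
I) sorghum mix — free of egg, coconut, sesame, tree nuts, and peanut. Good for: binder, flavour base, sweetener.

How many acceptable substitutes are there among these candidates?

5

A: not usable as a sweetener; has sesame, so not sesame-free — reject
B: tree-nut-free, no egg — valid
C: not usable as a sweetener; has coconut oil, so not tree-nut-free — reject
D: only rye, olive oil, and agar; none excluded — OK
E: has egg white, so not egg-free — reject
F: works as a sweetener, no peanut, tree-nut-free — OK
G: shrimp and wheat etc. — none of it excluded — valid
H: has peanut, so not peanut-free — no
I: every rule checks out — OK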